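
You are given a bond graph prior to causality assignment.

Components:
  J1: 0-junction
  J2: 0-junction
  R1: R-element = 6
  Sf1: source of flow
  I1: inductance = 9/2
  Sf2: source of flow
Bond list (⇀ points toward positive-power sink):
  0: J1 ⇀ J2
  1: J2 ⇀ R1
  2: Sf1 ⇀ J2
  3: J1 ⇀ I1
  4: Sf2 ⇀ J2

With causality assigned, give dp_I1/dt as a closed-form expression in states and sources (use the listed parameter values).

β2 |Sf1  (Sf1: flow source, stroke at near end)
β4 |Sf2  (Sf2: flow source, stroke at near end)
β3 |I1  (I1 integral (f out))
β0 |J1  (J1 needs exactly one e-in)
β1 |J2  (closing 0-jn rule on J2)

dp_I1/dt = 6*F_Sf1 + 6*F_Sf2 - 4*p_I1/3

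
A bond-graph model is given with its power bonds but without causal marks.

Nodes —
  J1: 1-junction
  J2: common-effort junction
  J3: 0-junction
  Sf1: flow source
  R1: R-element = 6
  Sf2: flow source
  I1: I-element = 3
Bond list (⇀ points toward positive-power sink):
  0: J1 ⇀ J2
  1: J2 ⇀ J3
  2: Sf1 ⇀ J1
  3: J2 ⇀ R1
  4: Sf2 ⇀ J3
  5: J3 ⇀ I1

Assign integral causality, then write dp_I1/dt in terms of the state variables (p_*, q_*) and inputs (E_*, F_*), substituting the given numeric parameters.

b2 stroke at Sf1  (Sf1: flow source, stroke at near end)
b4 stroke at Sf2  (source Sf2 imposes f)
b0 stroke at J1  (1-jn J1 has f-setter on 2)
b5 stroke at I1  (prefer integral on I1)
b1 stroke at J3  (J3: last free bond brings effort in)
b3 stroke at J2  (closing 0-jn rule on J2)

dp_I1/dt = 6*F_Sf1 + 6*F_Sf2 - 2*p_I1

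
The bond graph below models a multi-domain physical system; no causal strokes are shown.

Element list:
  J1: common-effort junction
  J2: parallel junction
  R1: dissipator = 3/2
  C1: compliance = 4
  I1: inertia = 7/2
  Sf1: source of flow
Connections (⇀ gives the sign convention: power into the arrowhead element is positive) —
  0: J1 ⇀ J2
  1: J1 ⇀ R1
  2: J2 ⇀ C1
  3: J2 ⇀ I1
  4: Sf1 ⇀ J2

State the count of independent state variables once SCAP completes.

β4 stroke→Sf1  (Sf1: flow source, stroke at near end)
β2 stroke→J2  (C1 integral (e out))
β0 stroke→J1  (J2 effort already set via bond 2)
β3 stroke→I1  (J2: bond 2 brought effort, rest push out)
β1 stroke→R1  (J1: bond 0 brought effort, rest push out)

2  (C1, I1 all integral)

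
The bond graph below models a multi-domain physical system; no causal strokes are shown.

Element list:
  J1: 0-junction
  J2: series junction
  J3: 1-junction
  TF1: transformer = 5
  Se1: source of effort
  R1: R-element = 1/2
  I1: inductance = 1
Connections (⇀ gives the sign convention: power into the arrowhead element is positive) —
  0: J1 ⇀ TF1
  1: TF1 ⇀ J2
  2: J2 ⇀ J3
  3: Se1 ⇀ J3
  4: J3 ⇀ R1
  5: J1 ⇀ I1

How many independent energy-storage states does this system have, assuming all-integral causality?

1  (I1 all integral)

b3 stroke at J3  (Se1: effort source, stroke at far end)
b5 stroke at I1  (prefer integral on I1)
b0 stroke at J1  (J1 needs exactly one e-in)
b1 stroke at TF1  (through TF1, causality passes straight; one stroke at TF1)
b2 stroke at J2  (J2: bond 1 brought flow, rest push out)
b4 stroke at J3  (1-jn J3 has f-setter on 2)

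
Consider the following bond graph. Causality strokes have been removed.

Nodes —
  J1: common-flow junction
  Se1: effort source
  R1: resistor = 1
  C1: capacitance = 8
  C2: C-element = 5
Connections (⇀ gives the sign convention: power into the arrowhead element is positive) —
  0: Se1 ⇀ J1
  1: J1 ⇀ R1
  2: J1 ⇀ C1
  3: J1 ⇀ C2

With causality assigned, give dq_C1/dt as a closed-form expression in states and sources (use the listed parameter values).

dq_C1/dt = E_Se1 - q_C1/8 - q_C2/5

β0 stroke→J1  (Se1: effort source, stroke at far end)
β2 stroke→J1  (C1: C, integral causality)
β3 stroke→J1  (prefer integral on C2)
β1 stroke→R1  (J1: last free bond brings flow in)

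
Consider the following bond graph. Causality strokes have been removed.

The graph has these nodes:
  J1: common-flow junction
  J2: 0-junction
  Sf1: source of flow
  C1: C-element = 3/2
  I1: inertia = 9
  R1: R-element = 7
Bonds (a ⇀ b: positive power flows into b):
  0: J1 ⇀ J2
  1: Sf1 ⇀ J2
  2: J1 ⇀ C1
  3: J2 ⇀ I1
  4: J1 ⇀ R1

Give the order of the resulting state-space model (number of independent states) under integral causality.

bond 1 |Sf1  (source Sf1 imposes f)
bond 2 |J1  (C1 integral (e out))
bond 3 |I1  (I1 integral (f out))
bond 0 |J2  (closing 0-jn rule on J2)
bond 4 |J1  (common-f at J1 fixed by 0)

2  (C1, I1 all integral)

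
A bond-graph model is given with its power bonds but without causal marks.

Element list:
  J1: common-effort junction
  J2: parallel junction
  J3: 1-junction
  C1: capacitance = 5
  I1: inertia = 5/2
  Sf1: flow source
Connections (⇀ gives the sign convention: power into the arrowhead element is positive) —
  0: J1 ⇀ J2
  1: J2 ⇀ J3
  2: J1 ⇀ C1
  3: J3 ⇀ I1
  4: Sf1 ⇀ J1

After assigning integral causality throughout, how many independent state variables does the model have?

2  (C1, I1 all integral)

bond 4 |Sf1  (source Sf1 imposes f)
bond 2 |J1  (C1 integral (e out))
bond 0 |J2  (J1 effort already set via bond 2)
bond 1 |J3  (J2 effort already set via bond 0)
bond 3 |I1  (closing 1-jn rule on J3)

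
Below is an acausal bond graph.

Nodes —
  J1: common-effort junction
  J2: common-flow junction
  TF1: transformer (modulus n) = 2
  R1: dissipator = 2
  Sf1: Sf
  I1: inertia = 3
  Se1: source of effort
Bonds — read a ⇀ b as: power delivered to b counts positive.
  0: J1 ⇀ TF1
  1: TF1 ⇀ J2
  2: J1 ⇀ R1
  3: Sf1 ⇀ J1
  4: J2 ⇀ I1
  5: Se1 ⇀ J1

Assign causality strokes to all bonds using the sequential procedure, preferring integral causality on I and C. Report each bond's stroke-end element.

b0 →TF1
b1 →J2
b2 →R1
b3 →Sf1
b4 →I1
b5 →J1

bond 3 stroke→Sf1  (Sf1 fixes flow; stroke at Sf1)
bond 5 stroke→J1  (Se1: effort source, stroke at far end)
bond 0 stroke→TF1  (J1 effort already set via bond 5)
bond 2 stroke→R1  (J1 effort already set via bond 5)
bond 1 stroke→J2  (through TF1, causality passes straight; one stroke at TF1)
bond 4 stroke→I1  (J2 needs exactly one f-in)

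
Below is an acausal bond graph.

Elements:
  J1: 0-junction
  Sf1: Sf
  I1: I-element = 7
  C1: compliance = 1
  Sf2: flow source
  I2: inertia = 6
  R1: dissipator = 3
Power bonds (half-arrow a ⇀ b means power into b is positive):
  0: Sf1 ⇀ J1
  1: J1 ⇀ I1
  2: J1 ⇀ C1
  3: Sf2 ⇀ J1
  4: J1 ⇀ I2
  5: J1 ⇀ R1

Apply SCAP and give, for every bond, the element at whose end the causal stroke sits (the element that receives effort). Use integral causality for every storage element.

bond 0 stroke at Sf1  (Sf1 (Sf) sets flow on bond)
bond 3 stroke at Sf2  (Sf2 (Sf) sets flow on bond)
bond 1 stroke at I1  (I1 integral (f out))
bond 2 stroke at J1  (C1: C, integral causality)
bond 4 stroke at I2  (J1: bond 2 brought effort, rest push out)
bond 5 stroke at R1  (J1 effort already set via bond 2)

β0 |Sf1
β1 |I1
β2 |J1
β3 |Sf2
β4 |I2
β5 |R1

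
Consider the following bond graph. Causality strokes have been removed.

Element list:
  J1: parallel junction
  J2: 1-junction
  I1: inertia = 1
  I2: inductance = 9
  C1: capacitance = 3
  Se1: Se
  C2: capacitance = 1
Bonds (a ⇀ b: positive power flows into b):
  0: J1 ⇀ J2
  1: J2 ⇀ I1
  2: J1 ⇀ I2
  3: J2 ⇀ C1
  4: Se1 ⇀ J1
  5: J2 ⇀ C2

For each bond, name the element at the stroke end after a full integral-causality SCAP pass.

#4 stroke at J1  (Se1 fixes effort; stroke away)
#0 stroke at J2  (J1: bond 4 brought effort, rest push out)
#2 stroke at I2  (J1 effort already set via bond 4)
#1 stroke at I1  (I1 outputs flow p/I1)
#3 stroke at J2  (J2 flow already set via bond 1)
#5 stroke at J2  (common-f at J2 fixed by 1)

β0 →J2
β1 →I1
β2 →I2
β3 →J2
β4 →J1
β5 →J2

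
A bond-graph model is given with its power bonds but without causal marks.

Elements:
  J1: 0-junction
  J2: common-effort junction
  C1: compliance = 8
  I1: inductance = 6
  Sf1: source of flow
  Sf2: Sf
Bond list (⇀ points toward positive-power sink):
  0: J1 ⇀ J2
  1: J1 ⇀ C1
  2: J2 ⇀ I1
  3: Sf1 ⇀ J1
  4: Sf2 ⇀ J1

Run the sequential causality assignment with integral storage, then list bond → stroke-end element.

b0 stroke→J2
b1 stroke→J1
b2 stroke→I1
b3 stroke→Sf1
b4 stroke→Sf2

β3 stroke at Sf1  (Sf1 (Sf) sets flow on bond)
β4 stroke at Sf2  (Sf2 fixes flow; stroke at Sf2)
β1 stroke at J1  (prefer integral on C1)
β0 stroke at J2  (0-jn J1 has e-setter on 1)
β2 stroke at I1  (J2: bond 0 brought effort, rest push out)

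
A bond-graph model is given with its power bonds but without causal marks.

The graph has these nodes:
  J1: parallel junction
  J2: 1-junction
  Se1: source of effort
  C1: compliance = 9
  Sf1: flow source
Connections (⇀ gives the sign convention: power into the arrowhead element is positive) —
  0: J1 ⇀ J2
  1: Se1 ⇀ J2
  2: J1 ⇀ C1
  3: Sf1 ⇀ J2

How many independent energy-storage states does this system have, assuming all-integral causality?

#1 |J2  (source Se1 imposes e)
#3 |Sf1  (Sf1 fixes flow; stroke at Sf1)
#0 |J2  (J2: bond 3 brought flow, rest push out)
#2 |J1  (closing 0-jn rule on J1)

1  (C1 all integral)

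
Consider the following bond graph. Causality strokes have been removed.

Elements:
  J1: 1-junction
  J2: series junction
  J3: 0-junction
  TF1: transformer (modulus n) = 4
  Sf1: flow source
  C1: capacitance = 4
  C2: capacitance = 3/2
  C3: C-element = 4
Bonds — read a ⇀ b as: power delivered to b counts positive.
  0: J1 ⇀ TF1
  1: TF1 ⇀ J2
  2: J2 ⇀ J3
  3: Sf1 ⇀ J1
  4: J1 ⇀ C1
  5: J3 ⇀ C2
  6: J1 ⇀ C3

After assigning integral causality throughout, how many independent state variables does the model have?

bond 3 →Sf1  (Sf1: flow source, stroke at near end)
bond 0 →J1  (1-jn J1 has f-setter on 3)
bond 4 →J1  (common-f at J1 fixed by 3)
bond 6 →J1  (J1 flow already set via bond 3)
bond 1 →TF1  (TF1 one-in-one-out from 0)
bond 2 →J2  (J2: bond 1 brought flow, rest push out)
bond 5 →J3  (J3: last free bond brings effort in)

3  (C1, C2, C3 all integral)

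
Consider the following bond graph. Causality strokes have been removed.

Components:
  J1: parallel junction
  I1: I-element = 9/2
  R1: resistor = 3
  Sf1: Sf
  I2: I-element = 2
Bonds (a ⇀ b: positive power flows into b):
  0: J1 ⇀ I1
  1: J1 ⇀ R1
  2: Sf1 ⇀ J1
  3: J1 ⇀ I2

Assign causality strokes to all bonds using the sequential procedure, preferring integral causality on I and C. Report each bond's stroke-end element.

#2 →Sf1  (Sf1 fixes flow; stroke at Sf1)
#0 →I1  (I1 outputs flow p/I1)
#3 →I2  (I2 integral (f out))
#1 →J1  (J1 needs exactly one e-in)

β0 →I1
β1 →J1
β2 →Sf1
β3 →I2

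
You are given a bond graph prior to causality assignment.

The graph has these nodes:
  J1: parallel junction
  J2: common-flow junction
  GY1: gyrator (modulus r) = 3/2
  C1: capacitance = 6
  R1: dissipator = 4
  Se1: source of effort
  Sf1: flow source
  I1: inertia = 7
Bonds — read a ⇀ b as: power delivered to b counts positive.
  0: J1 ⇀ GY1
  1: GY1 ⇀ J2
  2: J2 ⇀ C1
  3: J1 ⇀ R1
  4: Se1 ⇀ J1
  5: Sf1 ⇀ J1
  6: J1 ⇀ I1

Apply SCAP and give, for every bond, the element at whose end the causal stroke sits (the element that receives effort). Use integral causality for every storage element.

b4 stroke→J1  (source Se1 imposes e)
b5 stroke→Sf1  (Sf1: flow source, stroke at near end)
b0 stroke→GY1  (common-e at J1 fixed by 4)
b3 stroke→R1  (common-e at J1 fixed by 4)
b6 stroke→I1  (J1 effort already set via bond 4)
b1 stroke→GY1  (GY GY1: same side as bond 0)
b2 stroke→J2  (1-jn J2 has f-setter on 1)

bond 0 stroke→GY1
bond 1 stroke→GY1
bond 2 stroke→J2
bond 3 stroke→R1
bond 4 stroke→J1
bond 5 stroke→Sf1
bond 6 stroke→I1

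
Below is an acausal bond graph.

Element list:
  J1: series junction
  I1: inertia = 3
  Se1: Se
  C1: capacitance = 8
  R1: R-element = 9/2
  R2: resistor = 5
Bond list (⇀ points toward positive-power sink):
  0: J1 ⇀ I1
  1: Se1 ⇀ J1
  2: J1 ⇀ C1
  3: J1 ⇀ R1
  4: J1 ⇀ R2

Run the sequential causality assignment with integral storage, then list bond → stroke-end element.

b0 stroke→I1
b1 stroke→J1
b2 stroke→J1
b3 stroke→J1
b4 stroke→J1

#1 stroke at J1  (Se1 fixes effort; stroke away)
#0 stroke at I1  (I1: I, integral causality)
#2 stroke at J1  (common-f at J1 fixed by 0)
#3 stroke at J1  (J1 flow already set via bond 0)
#4 stroke at J1  (J1: bond 0 brought flow, rest push out)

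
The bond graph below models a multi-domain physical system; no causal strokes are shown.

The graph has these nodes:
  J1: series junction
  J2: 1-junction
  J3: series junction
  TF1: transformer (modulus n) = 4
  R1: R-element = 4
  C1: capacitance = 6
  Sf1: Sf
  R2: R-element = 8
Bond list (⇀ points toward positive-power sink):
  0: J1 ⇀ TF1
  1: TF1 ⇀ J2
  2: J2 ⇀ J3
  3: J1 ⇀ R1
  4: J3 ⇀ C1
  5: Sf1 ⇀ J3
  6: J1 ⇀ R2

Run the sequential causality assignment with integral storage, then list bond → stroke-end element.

β0 stroke→TF1
β1 stroke→J2
β2 stroke→J3
β3 stroke→J1
β4 stroke→J3
β5 stroke→Sf1
β6 stroke→J1

b5 →Sf1  (Sf1 (Sf) sets flow on bond)
b2 →J3  (1-jn J3 has f-setter on 5)
b4 →J3  (J3: bond 5 brought flow, rest push out)
b1 →J2  (1-jn J2 has f-setter on 2)
b0 →TF1  (TF TF1: opposite of bond 1)
b3 →J1  (J1 flow already set via bond 0)
b6 →J1  (1-jn J1 has f-setter on 0)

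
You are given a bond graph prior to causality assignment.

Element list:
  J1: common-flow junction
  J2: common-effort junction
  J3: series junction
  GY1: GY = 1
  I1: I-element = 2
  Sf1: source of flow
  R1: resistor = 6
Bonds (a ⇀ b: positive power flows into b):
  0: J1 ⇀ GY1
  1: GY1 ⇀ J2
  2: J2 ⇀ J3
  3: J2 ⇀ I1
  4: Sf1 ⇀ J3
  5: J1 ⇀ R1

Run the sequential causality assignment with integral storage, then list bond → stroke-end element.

b0 stroke→J1
b1 stroke→J2
b2 stroke→J3
b3 stroke→I1
b4 stroke→Sf1
b5 stroke→R1

bond 4 stroke→Sf1  (source Sf1 imposes f)
bond 2 stroke→J3  (1-jn J3 has f-setter on 4)
bond 3 stroke→I1  (I1 outputs flow p/I1)
bond 1 stroke→J2  (J2 needs exactly one e-in)
bond 0 stroke→J1  (GY1: gyrator matches bond 1)
bond 5 stroke→R1  (closing 1-jn rule on J1)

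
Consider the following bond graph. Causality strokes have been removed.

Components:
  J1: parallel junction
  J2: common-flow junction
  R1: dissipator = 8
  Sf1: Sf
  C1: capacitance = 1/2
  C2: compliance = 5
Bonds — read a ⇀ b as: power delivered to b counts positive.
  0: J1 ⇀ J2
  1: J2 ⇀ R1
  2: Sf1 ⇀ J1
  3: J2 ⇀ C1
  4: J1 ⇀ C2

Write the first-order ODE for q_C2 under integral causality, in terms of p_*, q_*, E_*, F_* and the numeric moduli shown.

bond 2 |Sf1  (source Sf1 imposes f)
bond 3 |J2  (prefer integral on C1)
bond 4 |J1  (C2 outputs effort q/C2)
bond 0 |J2  (J1: bond 4 brought effort, rest push out)
bond 1 |R1  (J2 needs exactly one f-in)

dq_C2/dt = F_Sf1 + q_C1/4 - q_C2/40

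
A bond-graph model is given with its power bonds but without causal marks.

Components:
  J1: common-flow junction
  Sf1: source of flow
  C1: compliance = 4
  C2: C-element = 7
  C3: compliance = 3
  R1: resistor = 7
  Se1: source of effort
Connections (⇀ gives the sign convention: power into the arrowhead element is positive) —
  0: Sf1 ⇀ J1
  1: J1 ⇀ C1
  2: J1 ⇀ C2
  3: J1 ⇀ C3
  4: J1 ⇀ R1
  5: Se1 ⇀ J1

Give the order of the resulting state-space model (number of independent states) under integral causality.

bond 0 stroke at Sf1  (Sf1: flow source, stroke at near end)
bond 5 stroke at J1  (Se1 (Se) sets effort on bond)
bond 1 stroke at J1  (J1 flow already set via bond 0)
bond 2 stroke at J1  (J1: bond 0 brought flow, rest push out)
bond 3 stroke at J1  (common-f at J1 fixed by 0)
bond 4 stroke at J1  (1-jn J1 has f-setter on 0)

3  (C1, C2, C3 all integral)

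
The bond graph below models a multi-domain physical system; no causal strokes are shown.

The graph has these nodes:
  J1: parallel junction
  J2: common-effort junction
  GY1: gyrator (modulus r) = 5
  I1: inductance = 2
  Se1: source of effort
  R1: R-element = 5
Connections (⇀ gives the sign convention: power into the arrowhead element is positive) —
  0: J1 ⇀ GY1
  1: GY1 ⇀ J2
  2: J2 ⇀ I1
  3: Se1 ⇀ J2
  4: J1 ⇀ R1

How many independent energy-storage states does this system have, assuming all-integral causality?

1  (I1 all integral)

bond 3 stroke at J2  (Se1 fixes effort; stroke away)
bond 1 stroke at GY1  (J2 effort already set via bond 3)
bond 2 stroke at I1  (0-jn J2 has e-setter on 3)
bond 0 stroke at GY1  (through GY1, causality inverts; strokes same side of GY1)
bond 4 stroke at J1  (J1: last free bond brings effort in)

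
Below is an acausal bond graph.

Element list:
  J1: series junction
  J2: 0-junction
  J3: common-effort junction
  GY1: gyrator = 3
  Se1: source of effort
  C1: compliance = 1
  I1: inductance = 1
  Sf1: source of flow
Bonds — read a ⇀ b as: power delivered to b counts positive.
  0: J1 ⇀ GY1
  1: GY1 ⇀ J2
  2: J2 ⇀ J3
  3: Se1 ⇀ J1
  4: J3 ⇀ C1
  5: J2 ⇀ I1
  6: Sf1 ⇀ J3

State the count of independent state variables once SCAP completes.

#3 stroke at J1  (Se1 fixes effort; stroke away)
#6 stroke at Sf1  (source Sf1 imposes f)
#0 stroke at GY1  (J1: last free bond brings flow in)
#1 stroke at GY1  (through GY1, causality inverts; strokes same side of GY1)
#4 stroke at J3  (C1: C, integral causality)
#2 stroke at J2  (J3: bond 4 brought effort, rest push out)
#5 stroke at I1  (0-jn J2 has e-setter on 2)

2  (C1, I1 all integral)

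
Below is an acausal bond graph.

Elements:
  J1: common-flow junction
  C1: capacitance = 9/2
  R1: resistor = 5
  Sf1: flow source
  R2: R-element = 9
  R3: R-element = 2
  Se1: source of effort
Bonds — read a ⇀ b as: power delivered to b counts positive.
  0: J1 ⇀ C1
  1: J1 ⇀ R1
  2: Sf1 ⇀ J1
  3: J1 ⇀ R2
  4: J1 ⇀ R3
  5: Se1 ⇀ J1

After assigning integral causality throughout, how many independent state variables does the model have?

1  (C1 all integral)

β2 stroke→Sf1  (Sf1: flow source, stroke at near end)
β5 stroke→J1  (Se1 fixes effort; stroke away)
β0 stroke→J1  (J1 flow already set via bond 2)
β1 stroke→J1  (J1: bond 2 brought flow, rest push out)
β3 stroke→J1  (1-jn J1 has f-setter on 2)
β4 stroke→J1  (common-f at J1 fixed by 2)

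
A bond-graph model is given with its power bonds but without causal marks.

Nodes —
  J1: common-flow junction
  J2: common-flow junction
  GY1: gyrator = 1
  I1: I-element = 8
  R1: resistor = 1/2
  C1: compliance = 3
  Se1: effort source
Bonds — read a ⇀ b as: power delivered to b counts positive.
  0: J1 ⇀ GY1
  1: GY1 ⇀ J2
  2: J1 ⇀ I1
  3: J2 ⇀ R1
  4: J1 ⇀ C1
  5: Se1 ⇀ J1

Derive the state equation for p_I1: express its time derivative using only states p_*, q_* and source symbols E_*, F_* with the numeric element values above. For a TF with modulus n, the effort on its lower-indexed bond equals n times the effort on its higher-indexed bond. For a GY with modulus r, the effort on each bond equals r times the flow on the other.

dp_I1/dt = E_Se1 - p_I1/4 - q_C1/3

#5 |J1  (Se1 fixes effort; stroke away)
#2 |I1  (I1 outputs flow p/I1)
#0 |J1  (J1 flow already set via bond 2)
#4 |J1  (J1: bond 2 brought flow, rest push out)
#1 |J2  (GY1 both-in/both-out from 0)
#3 |R1  (J2 needs exactly one f-in)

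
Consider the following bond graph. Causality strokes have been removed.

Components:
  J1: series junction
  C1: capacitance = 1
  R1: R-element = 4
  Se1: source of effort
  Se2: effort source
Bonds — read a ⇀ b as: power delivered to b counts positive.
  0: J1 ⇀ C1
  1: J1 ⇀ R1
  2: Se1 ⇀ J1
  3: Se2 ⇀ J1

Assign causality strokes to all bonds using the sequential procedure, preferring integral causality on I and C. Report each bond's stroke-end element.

β0 stroke→J1
β1 stroke→R1
β2 stroke→J1
β3 stroke→J1

#2 →J1  (Se1 (Se) sets effort on bond)
#3 →J1  (Se2: effort source, stroke at far end)
#0 →J1  (C1: C, integral causality)
#1 →R1  (closing 1-jn rule on J1)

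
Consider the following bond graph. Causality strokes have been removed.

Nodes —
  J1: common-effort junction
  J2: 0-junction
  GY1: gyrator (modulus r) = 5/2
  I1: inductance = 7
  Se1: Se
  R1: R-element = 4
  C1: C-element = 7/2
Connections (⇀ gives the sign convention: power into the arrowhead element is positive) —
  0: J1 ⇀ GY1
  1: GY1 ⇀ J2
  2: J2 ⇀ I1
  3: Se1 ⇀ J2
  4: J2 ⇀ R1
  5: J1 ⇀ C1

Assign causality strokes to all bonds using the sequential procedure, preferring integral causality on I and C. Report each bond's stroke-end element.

β3 stroke→J2  (Se1 (Se) sets effort on bond)
β1 stroke→GY1  (J2: bond 3 brought effort, rest push out)
β2 stroke→I1  (common-e at J2 fixed by 3)
β4 stroke→R1  (J2: bond 3 brought effort, rest push out)
β0 stroke→GY1  (through GY1, causality inverts; strokes same side of GY1)
β5 stroke→J1  (J1 needs exactly one e-in)

b0 →GY1
b1 →GY1
b2 →I1
b3 →J2
b4 →R1
b5 →J1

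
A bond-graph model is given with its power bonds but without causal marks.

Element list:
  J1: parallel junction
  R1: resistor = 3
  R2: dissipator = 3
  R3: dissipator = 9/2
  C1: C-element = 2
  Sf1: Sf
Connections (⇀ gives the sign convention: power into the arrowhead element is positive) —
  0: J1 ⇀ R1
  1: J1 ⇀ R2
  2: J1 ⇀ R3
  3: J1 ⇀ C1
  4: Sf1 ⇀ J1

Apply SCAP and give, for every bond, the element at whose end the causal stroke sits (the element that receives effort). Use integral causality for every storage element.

#4 stroke at Sf1  (Sf1 fixes flow; stroke at Sf1)
#3 stroke at J1  (C1: C, integral causality)
#0 stroke at R1  (J1 effort already set via bond 3)
#1 stroke at R2  (J1: bond 3 brought effort, rest push out)
#2 stroke at R3  (common-e at J1 fixed by 3)

#0 →R1
#1 →R2
#2 →R3
#3 →J1
#4 →Sf1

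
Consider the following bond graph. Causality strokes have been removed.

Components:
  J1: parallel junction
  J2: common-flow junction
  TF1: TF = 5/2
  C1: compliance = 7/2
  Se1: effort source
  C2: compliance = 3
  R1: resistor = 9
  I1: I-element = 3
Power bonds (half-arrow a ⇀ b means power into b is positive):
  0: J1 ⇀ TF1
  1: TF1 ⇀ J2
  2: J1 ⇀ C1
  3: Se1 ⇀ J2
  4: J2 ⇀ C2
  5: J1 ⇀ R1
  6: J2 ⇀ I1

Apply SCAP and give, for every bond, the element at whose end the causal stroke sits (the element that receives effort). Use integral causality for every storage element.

bond 3 stroke at J2  (source Se1 imposes e)
bond 2 stroke at J1  (C1: C, integral causality)
bond 0 stroke at TF1  (0-jn J1 has e-setter on 2)
bond 5 stroke at R1  (J1 effort already set via bond 2)
bond 1 stroke at J2  (TF1 one-in-one-out from 0)
bond 4 stroke at J2  (C2: C, integral causality)
bond 6 stroke at I1  (J2 needs exactly one f-in)

bond 0 |TF1
bond 1 |J2
bond 2 |J1
bond 3 |J2
bond 4 |J2
bond 5 |R1
bond 6 |I1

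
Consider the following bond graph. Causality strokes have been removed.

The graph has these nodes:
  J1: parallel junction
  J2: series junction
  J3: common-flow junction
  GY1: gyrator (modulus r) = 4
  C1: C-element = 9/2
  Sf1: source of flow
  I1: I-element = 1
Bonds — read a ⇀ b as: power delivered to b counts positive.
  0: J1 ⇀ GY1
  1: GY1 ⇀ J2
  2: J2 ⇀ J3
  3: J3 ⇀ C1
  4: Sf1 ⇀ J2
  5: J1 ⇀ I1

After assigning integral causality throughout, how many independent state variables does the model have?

2  (C1, I1 all integral)

β4 →Sf1  (source Sf1 imposes f)
β1 →J2  (J2 flow already set via bond 4)
β2 →J2  (J2 flow already set via bond 4)
β3 →J3  (common-f at J3 fixed by 2)
β0 →J1  (GY1 both-in/both-out from 1)
β5 →I1  (0-jn J1 has e-setter on 0)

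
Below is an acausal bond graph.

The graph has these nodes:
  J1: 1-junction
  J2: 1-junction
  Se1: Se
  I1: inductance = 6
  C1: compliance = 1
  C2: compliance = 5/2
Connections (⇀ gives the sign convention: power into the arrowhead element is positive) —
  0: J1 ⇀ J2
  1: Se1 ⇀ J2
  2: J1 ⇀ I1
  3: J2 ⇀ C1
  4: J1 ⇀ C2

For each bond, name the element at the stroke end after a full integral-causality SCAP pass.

b1 →J2  (Se1 fixes effort; stroke away)
b2 →I1  (I1 integral (f out))
b0 →J1  (J1 flow already set via bond 2)
b4 →J1  (1-jn J1 has f-setter on 2)
b3 →J2  (J2: bond 0 brought flow, rest push out)

#0 |J1
#1 |J2
#2 |I1
#3 |J2
#4 |J1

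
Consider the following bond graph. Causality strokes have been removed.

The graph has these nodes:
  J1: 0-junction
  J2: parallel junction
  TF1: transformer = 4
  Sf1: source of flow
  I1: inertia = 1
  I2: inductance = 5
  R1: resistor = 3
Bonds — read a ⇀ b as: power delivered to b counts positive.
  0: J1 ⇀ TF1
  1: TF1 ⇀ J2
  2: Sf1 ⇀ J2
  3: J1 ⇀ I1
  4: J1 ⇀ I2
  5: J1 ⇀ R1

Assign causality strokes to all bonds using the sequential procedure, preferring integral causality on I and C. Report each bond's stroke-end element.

bond 0 →TF1
bond 1 →J2
bond 2 →Sf1
bond 3 →I1
bond 4 →I2
bond 5 →J1

β2 stroke at Sf1  (source Sf1 imposes f)
β1 stroke at J2  (J2 needs exactly one e-in)
β0 stroke at TF1  (TF1 one-in-one-out from 1)
β3 stroke at I1  (I1 outputs flow p/I1)
β4 stroke at I2  (prefer integral on I2)
β5 stroke at J1  (closing 0-jn rule on J1)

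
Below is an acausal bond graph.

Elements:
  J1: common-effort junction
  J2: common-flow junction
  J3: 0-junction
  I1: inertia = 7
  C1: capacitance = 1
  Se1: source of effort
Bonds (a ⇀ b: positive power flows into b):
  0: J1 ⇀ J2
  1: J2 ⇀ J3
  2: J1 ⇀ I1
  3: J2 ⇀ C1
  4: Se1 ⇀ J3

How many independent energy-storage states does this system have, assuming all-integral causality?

2  (C1, I1 all integral)

#4 →J3  (source Se1 imposes e)
#1 →J2  (0-jn J3 has e-setter on 4)
#2 →I1  (prefer integral on I1)
#0 →J1  (only one effort-in slot at J1)
#3 →J2  (1-jn J2 has f-setter on 0)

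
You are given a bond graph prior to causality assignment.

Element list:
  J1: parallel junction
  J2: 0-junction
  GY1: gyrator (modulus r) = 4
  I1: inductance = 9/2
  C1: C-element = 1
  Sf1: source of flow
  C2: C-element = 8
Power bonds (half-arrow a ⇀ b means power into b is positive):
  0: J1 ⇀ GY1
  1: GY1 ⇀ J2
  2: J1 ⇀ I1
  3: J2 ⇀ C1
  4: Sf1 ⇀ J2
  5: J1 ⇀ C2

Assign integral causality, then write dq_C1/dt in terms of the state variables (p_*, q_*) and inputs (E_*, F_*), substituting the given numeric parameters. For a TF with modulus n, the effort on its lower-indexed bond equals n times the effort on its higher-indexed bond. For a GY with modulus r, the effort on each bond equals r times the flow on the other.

dq_C1/dt = F_Sf1 + q_C2/32

b4 →Sf1  (Sf1 (Sf) sets flow on bond)
b2 →I1  (I1 outputs flow p/I1)
b3 →J2  (C1 outputs effort q/C1)
b1 →GY1  (J2 effort already set via bond 3)
b0 →GY1  (GY1 both-in/both-out from 1)
b5 →J1  (closing 0-jn rule on J1)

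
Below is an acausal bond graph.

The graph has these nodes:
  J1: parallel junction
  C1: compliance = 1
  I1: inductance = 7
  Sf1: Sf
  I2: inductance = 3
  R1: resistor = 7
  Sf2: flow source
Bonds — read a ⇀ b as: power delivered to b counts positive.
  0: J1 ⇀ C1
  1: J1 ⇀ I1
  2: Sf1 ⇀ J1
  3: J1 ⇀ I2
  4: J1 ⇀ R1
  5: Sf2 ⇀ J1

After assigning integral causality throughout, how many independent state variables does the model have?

3  (C1, I1, I2 all integral)

#2 →Sf1  (Sf1 fixes flow; stroke at Sf1)
#5 →Sf2  (Sf2 (Sf) sets flow on bond)
#0 →J1  (C1 integral (e out))
#1 →I1  (J1 effort already set via bond 0)
#3 →I2  (J1 effort already set via bond 0)
#4 →R1  (J1: bond 0 brought effort, rest push out)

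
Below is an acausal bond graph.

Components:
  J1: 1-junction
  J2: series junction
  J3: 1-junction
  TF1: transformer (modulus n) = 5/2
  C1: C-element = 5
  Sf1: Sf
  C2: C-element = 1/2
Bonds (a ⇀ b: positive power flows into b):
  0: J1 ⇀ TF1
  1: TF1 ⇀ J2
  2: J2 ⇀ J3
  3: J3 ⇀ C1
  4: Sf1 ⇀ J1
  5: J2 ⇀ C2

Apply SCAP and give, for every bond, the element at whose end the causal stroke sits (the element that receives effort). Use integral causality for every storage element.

b4 |Sf1  (source Sf1 imposes f)
b0 |J1  (J1: bond 4 brought flow, rest push out)
b1 |TF1  (TF1 one-in-one-out from 0)
b2 |J2  (J2: bond 1 brought flow, rest push out)
b5 |J2  (1-jn J2 has f-setter on 1)
b3 |J3  (J3 flow already set via bond 2)

β0 stroke at J1
β1 stroke at TF1
β2 stroke at J2
β3 stroke at J3
β4 stroke at Sf1
β5 stroke at J2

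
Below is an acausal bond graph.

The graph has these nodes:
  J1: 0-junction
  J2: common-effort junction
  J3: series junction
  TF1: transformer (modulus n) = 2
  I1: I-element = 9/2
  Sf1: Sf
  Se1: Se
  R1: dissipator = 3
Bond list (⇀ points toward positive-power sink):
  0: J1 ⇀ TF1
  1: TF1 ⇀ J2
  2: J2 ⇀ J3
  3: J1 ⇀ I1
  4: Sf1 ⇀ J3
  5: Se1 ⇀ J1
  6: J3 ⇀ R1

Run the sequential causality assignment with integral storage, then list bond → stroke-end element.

#0 |TF1
#1 |J2
#2 |J3
#3 |I1
#4 |Sf1
#5 |J1
#6 |J3

β4 stroke at Sf1  (source Sf1 imposes f)
β5 stroke at J1  (Se1 (Se) sets effort on bond)
β0 stroke at TF1  (common-e at J1 fixed by 5)
β3 stroke at I1  (0-jn J1 has e-setter on 5)
β2 stroke at J3  (1-jn J3 has f-setter on 4)
β6 stroke at J3  (common-f at J3 fixed by 4)
β1 stroke at J2  (through TF1, causality passes straight; one stroke at TF1)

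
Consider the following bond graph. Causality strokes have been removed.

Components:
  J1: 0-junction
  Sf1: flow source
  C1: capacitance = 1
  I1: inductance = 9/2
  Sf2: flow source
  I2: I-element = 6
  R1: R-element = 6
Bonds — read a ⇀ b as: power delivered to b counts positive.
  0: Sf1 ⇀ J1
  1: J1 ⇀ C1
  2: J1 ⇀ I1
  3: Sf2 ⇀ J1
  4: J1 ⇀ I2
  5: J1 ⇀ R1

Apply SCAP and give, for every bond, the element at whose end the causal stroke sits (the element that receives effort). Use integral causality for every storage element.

#0 stroke at Sf1
#1 stroke at J1
#2 stroke at I1
#3 stroke at Sf2
#4 stroke at I2
#5 stroke at R1

#0 →Sf1  (source Sf1 imposes f)
#3 →Sf2  (Sf2 fixes flow; stroke at Sf2)
#1 →J1  (C1 outputs effort q/C1)
#2 →I1  (J1: bond 1 brought effort, rest push out)
#4 →I2  (J1: bond 1 brought effort, rest push out)
#5 →R1  (J1: bond 1 brought effort, rest push out)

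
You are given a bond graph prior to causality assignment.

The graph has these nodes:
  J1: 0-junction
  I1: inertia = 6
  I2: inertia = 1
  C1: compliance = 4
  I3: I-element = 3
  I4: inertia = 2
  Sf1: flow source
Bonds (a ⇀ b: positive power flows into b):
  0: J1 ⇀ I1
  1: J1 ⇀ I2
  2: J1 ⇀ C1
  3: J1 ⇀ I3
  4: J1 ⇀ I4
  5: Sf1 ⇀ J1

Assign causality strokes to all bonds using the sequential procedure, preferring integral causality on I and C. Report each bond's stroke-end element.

bond 5 |Sf1  (Sf1 (Sf) sets flow on bond)
bond 0 |I1  (prefer integral on I1)
bond 1 |I2  (I2: I, integral causality)
bond 2 |J1  (C1 integral (e out))
bond 3 |I3  (common-e at J1 fixed by 2)
bond 4 |I4  (J1: bond 2 brought effort, rest push out)

b0 stroke→I1
b1 stroke→I2
b2 stroke→J1
b3 stroke→I3
b4 stroke→I4
b5 stroke→Sf1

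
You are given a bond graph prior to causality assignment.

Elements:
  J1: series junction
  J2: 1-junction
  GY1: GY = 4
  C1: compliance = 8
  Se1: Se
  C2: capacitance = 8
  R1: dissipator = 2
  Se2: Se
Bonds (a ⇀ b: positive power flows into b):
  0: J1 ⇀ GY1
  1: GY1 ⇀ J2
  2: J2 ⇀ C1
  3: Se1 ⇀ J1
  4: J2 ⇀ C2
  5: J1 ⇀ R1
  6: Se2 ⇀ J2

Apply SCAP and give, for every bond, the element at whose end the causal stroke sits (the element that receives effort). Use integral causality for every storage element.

b3 stroke at J1  (source Se1 imposes e)
b6 stroke at J2  (source Se2 imposes e)
b2 stroke at J2  (C1 outputs effort q/C1)
b4 stroke at J2  (C2 integral (e out))
b1 stroke at GY1  (closing 1-jn rule on J2)
b0 stroke at GY1  (through GY1, causality inverts; strokes same side of GY1)
b5 stroke at J1  (1-jn J1 has f-setter on 0)

b0 stroke at GY1
b1 stroke at GY1
b2 stroke at J2
b3 stroke at J1
b4 stroke at J2
b5 stroke at J1
b6 stroke at J2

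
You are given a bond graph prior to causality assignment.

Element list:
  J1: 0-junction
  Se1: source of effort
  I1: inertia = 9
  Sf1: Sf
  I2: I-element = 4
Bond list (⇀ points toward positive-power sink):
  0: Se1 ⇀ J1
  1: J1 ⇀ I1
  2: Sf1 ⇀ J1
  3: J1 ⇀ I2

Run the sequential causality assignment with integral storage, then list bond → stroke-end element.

#0 stroke at J1
#1 stroke at I1
#2 stroke at Sf1
#3 stroke at I2

b0 |J1  (source Se1 imposes e)
b2 |Sf1  (Sf1 (Sf) sets flow on bond)
b1 |I1  (common-e at J1 fixed by 0)
b3 |I2  (common-e at J1 fixed by 0)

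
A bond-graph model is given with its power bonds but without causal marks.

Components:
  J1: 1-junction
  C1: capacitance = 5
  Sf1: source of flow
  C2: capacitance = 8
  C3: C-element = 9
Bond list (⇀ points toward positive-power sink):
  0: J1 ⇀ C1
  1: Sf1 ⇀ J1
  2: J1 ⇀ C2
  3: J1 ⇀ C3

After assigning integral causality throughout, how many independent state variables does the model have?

3  (C1, C2, C3 all integral)

b1 |Sf1  (Sf1: flow source, stroke at near end)
b0 |J1  (common-f at J1 fixed by 1)
b2 |J1  (1-jn J1 has f-setter on 1)
b3 |J1  (J1: bond 1 brought flow, rest push out)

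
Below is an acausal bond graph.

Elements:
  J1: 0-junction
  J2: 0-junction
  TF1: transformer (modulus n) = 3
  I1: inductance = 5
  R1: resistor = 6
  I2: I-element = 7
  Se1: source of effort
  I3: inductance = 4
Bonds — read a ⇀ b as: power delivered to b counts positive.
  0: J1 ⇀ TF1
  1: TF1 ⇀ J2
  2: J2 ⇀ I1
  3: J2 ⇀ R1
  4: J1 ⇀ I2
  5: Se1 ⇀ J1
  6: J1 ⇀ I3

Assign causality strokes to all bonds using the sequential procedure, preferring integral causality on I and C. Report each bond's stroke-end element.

#5 stroke at J1  (Se1 (Se) sets effort on bond)
#0 stroke at TF1  (0-jn J1 has e-setter on 5)
#4 stroke at I2  (common-e at J1 fixed by 5)
#6 stroke at I3  (common-e at J1 fixed by 5)
#1 stroke at J2  (TF1: transformer flips bond 0)
#2 stroke at I1  (common-e at J2 fixed by 1)
#3 stroke at R1  (common-e at J2 fixed by 1)

bond 0 |TF1
bond 1 |J2
bond 2 |I1
bond 3 |R1
bond 4 |I2
bond 5 |J1
bond 6 |I3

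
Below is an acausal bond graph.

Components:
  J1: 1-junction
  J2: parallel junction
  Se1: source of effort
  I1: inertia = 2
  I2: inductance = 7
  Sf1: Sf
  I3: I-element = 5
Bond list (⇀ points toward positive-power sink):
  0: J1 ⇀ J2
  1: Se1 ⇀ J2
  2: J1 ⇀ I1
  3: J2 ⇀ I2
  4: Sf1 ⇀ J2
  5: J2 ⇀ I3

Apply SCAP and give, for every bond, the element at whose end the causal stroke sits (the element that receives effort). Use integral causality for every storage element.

bond 0 |J1
bond 1 |J2
bond 2 |I1
bond 3 |I2
bond 4 |Sf1
bond 5 |I3

β1 stroke→J2  (Se1: effort source, stroke at far end)
β4 stroke→Sf1  (Sf1: flow source, stroke at near end)
β0 stroke→J1  (0-jn J2 has e-setter on 1)
β3 stroke→I2  (0-jn J2 has e-setter on 1)
β5 stroke→I3  (J2 effort already set via bond 1)
β2 stroke→I1  (J1 needs exactly one f-in)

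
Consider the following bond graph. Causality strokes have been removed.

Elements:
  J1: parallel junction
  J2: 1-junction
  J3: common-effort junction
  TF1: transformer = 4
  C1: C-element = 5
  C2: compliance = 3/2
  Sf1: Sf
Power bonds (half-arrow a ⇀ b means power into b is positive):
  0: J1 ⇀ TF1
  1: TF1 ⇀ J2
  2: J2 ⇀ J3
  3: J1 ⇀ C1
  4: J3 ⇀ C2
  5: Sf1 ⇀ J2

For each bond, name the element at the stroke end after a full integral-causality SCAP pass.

bond 5 stroke at Sf1  (Sf1 fixes flow; stroke at Sf1)
bond 1 stroke at J2  (J2 flow already set via bond 5)
bond 2 stroke at J2  (J2: bond 5 brought flow, rest push out)
bond 4 stroke at J3  (closing 0-jn rule on J3)
bond 0 stroke at TF1  (TF1: transformer flips bond 1)
bond 3 stroke at J1  (closing 0-jn rule on J1)

#0 |TF1
#1 |J2
#2 |J2
#3 |J1
#4 |J3
#5 |Sf1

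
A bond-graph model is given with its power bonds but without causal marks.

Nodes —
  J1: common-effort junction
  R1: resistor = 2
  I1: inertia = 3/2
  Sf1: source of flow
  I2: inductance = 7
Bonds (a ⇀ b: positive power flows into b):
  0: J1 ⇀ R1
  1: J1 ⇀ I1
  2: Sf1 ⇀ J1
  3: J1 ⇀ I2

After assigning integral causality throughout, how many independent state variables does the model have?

#2 →Sf1  (Sf1 (Sf) sets flow on bond)
#1 →I1  (I1 integral (f out))
#3 →I2  (I2 outputs flow p/I2)
#0 →J1  (closing 0-jn rule on J1)

2  (I1, I2 all integral)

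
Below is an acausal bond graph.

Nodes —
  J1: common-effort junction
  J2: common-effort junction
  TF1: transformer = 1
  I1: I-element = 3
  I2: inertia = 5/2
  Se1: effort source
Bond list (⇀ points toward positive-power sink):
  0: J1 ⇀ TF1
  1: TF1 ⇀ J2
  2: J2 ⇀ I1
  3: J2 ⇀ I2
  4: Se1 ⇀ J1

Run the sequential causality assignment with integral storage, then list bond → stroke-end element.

#4 stroke→J1  (Se1 fixes effort; stroke away)
#0 stroke→TF1  (J1: bond 4 brought effort, rest push out)
#1 stroke→J2  (TF1: transformer flips bond 0)
#2 stroke→I1  (J2 effort already set via bond 1)
#3 stroke→I2  (J2 effort already set via bond 1)

#0 |TF1
#1 |J2
#2 |I1
#3 |I2
#4 |J1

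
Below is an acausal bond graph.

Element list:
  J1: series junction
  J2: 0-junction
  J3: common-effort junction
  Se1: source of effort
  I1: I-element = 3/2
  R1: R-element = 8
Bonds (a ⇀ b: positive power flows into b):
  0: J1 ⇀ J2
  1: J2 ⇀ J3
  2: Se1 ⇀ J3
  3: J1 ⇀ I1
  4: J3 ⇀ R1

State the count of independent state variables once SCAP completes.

#2 |J3  (Se1 fixes effort; stroke away)
#1 |J2  (common-e at J3 fixed by 2)
#4 |R1  (J3 effort already set via bond 2)
#0 |J1  (common-e at J2 fixed by 1)
#3 |I1  (only one flow-in slot at J1)

1  (I1 all integral)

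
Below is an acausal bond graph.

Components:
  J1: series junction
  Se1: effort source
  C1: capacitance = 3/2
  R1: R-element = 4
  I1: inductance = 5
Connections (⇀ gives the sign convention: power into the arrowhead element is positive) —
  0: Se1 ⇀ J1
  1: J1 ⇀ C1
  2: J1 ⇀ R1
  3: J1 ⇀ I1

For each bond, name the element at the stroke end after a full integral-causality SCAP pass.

β0 stroke→J1  (Se1 fixes effort; stroke away)
β1 stroke→J1  (C1 outputs effort q/C1)
β3 stroke→I1  (prefer integral on I1)
β2 stroke→J1  (1-jn J1 has f-setter on 3)

β0 |J1
β1 |J1
β2 |J1
β3 |I1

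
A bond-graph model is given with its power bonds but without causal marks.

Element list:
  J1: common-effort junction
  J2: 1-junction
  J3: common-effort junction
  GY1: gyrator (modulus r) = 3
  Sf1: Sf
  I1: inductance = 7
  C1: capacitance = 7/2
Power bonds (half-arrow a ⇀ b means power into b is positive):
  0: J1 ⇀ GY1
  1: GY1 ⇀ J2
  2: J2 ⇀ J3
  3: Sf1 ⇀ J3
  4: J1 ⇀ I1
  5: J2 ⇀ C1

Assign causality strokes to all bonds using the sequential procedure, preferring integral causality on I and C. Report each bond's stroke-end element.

#3 →Sf1  (Sf1 (Sf) sets flow on bond)
#2 →J3  (J3 needs exactly one e-in)
#1 →J2  (J2: bond 2 brought flow, rest push out)
#5 →J2  (common-f at J2 fixed by 2)
#0 →J1  (GY1 both-in/both-out from 1)
#4 →I1  (common-e at J1 fixed by 0)

bond 0 →J1
bond 1 →J2
bond 2 →J3
bond 3 →Sf1
bond 4 →I1
bond 5 →J2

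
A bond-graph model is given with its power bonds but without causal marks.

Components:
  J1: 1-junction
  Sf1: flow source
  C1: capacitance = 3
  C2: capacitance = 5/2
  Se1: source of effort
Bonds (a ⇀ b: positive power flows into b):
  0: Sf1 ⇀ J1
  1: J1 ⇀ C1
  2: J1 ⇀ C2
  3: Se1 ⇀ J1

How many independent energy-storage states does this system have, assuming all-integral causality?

b0 |Sf1  (source Sf1 imposes f)
b3 |J1  (Se1 fixes effort; stroke away)
b1 |J1  (common-f at J1 fixed by 0)
b2 |J1  (common-f at J1 fixed by 0)

2  (C1, C2 all integral)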